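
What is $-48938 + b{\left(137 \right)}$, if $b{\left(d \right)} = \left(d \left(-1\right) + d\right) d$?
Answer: $-48938$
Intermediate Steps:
$b{\left(d \right)} = 0$ ($b{\left(d \right)} = \left(- d + d\right) d = 0 d = 0$)
$-48938 + b{\left(137 \right)} = -48938 + 0 = -48938$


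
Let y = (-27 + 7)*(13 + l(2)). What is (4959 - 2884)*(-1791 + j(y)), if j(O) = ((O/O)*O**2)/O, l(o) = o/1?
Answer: -4338825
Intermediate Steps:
l(o) = o (l(o) = o*1 = o)
y = -300 (y = (-27 + 7)*(13 + 2) = -20*15 = -300)
j(O) = O (j(O) = (1*O**2)/O = O**2/O = O)
(4959 - 2884)*(-1791 + j(y)) = (4959 - 2884)*(-1791 - 300) = 2075*(-2091) = -4338825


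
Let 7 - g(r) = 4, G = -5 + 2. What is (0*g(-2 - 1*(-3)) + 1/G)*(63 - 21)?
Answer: -14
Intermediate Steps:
G = -3
g(r) = 3 (g(r) = 7 - 1*4 = 7 - 4 = 3)
(0*g(-2 - 1*(-3)) + 1/G)*(63 - 21) = (0*3 + 1/(-3))*(63 - 21) = (0 - ⅓)*42 = -⅓*42 = -14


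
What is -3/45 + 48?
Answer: 719/15 ≈ 47.933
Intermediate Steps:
-3/45 + 48 = (1/45)*(-3) + 48 = -1/15 + 48 = 719/15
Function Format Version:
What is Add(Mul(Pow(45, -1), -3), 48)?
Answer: Rational(719, 15) ≈ 47.933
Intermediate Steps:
Add(Mul(Pow(45, -1), -3), 48) = Add(Mul(Rational(1, 45), -3), 48) = Add(Rational(-1, 15), 48) = Rational(719, 15)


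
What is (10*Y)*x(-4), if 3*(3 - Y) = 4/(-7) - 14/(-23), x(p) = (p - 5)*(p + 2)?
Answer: 86580/161 ≈ 537.76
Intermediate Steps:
x(p) = (-5 + p)*(2 + p)
Y = 481/161 (Y = 3 - (4/(-7) - 14/(-23))/3 = 3 - (4*(-⅐) - 14*(-1/23))/3 = 3 - (-4/7 + 14/23)/3 = 3 - ⅓*6/161 = 3 - 2/161 = 481/161 ≈ 2.9876)
(10*Y)*x(-4) = (10*(481/161))*(-10 + (-4)² - 3*(-4)) = 4810*(-10 + 16 + 12)/161 = (4810/161)*18 = 86580/161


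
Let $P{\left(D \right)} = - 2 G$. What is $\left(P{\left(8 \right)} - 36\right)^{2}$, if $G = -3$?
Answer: $900$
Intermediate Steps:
$P{\left(D \right)} = 6$ ($P{\left(D \right)} = \left(-2\right) \left(-3\right) = 6$)
$\left(P{\left(8 \right)} - 36\right)^{2} = \left(6 - 36\right)^{2} = \left(-30\right)^{2} = 900$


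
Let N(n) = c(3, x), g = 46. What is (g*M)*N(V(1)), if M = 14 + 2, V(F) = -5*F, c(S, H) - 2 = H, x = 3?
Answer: 3680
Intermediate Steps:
c(S, H) = 2 + H
N(n) = 5 (N(n) = 2 + 3 = 5)
M = 16
(g*M)*N(V(1)) = (46*16)*5 = 736*5 = 3680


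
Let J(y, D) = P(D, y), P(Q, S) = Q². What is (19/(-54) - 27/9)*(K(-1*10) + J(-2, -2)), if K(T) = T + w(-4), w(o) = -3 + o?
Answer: 2353/54 ≈ 43.574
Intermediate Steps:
J(y, D) = D²
K(T) = -7 + T (K(T) = T + (-3 - 4) = T - 7 = -7 + T)
(19/(-54) - 27/9)*(K(-1*10) + J(-2, -2)) = (19/(-54) - 27/9)*((-7 - 1*10) + (-2)²) = (19*(-1/54) - 27*⅑)*((-7 - 10) + 4) = (-19/54 - 3)*(-17 + 4) = -181/54*(-13) = 2353/54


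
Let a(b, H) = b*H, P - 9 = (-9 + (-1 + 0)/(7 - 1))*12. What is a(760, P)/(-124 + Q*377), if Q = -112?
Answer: 19190/10587 ≈ 1.8126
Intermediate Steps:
P = -101 (P = 9 + (-9 + (-1 + 0)/(7 - 1))*12 = 9 + (-9 - 1/6)*12 = 9 + (-9 - 1*⅙)*12 = 9 + (-9 - ⅙)*12 = 9 - 55/6*12 = 9 - 110 = -101)
a(b, H) = H*b
a(760, P)/(-124 + Q*377) = (-101*760)/(-124 - 112*377) = -76760/(-124 - 42224) = -76760/(-42348) = -76760*(-1/42348) = 19190/10587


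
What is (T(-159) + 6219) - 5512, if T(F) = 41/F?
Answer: 112372/159 ≈ 706.74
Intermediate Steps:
(T(-159) + 6219) - 5512 = (41/(-159) + 6219) - 5512 = (41*(-1/159) + 6219) - 5512 = (-41/159 + 6219) - 5512 = 988780/159 - 5512 = 112372/159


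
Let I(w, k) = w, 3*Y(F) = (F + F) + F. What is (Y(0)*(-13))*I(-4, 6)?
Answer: 0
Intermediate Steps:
Y(F) = F (Y(F) = ((F + F) + F)/3 = (2*F + F)/3 = (3*F)/3 = F)
(Y(0)*(-13))*I(-4, 6) = (0*(-13))*(-4) = 0*(-4) = 0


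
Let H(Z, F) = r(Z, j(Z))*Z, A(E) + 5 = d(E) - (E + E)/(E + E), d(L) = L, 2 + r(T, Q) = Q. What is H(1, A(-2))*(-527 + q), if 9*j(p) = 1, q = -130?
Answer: 1241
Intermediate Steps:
j(p) = ⅑ (j(p) = (⅑)*1 = ⅑)
r(T, Q) = -2 + Q
A(E) = -6 + E (A(E) = -5 + (E - (E + E)/(E + E)) = -5 + (E - 2*E/(2*E)) = -5 + (E - 2*E*1/(2*E)) = -5 + (E - 1*1) = -5 + (E - 1) = -5 + (-1 + E) = -6 + E)
H(Z, F) = -17*Z/9 (H(Z, F) = (-2 + ⅑)*Z = -17*Z/9)
H(1, A(-2))*(-527 + q) = (-17/9*1)*(-527 - 130) = -17/9*(-657) = 1241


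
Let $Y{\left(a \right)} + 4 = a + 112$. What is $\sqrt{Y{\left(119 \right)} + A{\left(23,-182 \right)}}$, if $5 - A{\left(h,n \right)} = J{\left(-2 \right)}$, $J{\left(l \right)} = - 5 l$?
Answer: $\sqrt{222} \approx 14.9$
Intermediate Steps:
$Y{\left(a \right)} = 108 + a$ ($Y{\left(a \right)} = -4 + \left(a + 112\right) = -4 + \left(112 + a\right) = 108 + a$)
$A{\left(h,n \right)} = -5$ ($A{\left(h,n \right)} = 5 - \left(-5\right) \left(-2\right) = 5 - 10 = -5$)
$\sqrt{Y{\left(119 \right)} + A{\left(23,-182 \right)}} = \sqrt{\left(108 + 119\right) - 5} = \sqrt{227 - 5} = \sqrt{222}$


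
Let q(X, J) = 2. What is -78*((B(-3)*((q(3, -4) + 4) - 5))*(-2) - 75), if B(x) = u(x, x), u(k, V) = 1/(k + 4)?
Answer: 6006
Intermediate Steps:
u(k, V) = 1/(4 + k)
B(x) = 1/(4 + x)
-78*((B(-3)*((q(3, -4) + 4) - 5))*(-2) - 75) = -78*((((2 + 4) - 5)/(4 - 3))*(-2) - 75) = -78*(((6 - 5)/1)*(-2) - 75) = -78*((1*1)*(-2) - 75) = -78*(1*(-2) - 75) = -78*(-2 - 75) = -78*(-77) = 6006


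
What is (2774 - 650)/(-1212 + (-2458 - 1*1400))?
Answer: -354/845 ≈ -0.41893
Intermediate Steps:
(2774 - 650)/(-1212 + (-2458 - 1*1400)) = 2124/(-1212 + (-2458 - 1400)) = 2124/(-1212 - 3858) = 2124/(-5070) = 2124*(-1/5070) = -354/845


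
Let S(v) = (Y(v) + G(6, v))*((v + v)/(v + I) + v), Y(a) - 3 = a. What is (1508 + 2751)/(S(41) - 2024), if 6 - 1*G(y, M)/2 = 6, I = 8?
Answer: -208691/7172 ≈ -29.098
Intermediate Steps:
Y(a) = 3 + a
G(y, M) = 0 (G(y, M) = 12 - 2*6 = 12 - 12 = 0)
S(v) = (3 + v)*(v + 2*v/(8 + v)) (S(v) = ((3 + v) + 0)*((v + v)/(v + 8) + v) = (3 + v)*((2*v)/(8 + v) + v) = (3 + v)*(2*v/(8 + v) + v) = (3 + v)*(v + 2*v/(8 + v)))
(1508 + 2751)/(S(41) - 2024) = (1508 + 2751)/(41*(30 + 41² + 13*41)/(8 + 41) - 2024) = 4259/(41*(30 + 1681 + 533)/49 - 2024) = 4259/(41*(1/49)*2244 - 2024) = 4259/(92004/49 - 2024) = 4259/(-7172/49) = 4259*(-49/7172) = -208691/7172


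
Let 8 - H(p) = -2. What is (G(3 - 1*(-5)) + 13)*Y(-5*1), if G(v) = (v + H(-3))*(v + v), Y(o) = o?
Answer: -1505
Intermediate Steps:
H(p) = 10 (H(p) = 8 - 1*(-2) = 8 + 2 = 10)
G(v) = 2*v*(10 + v) (G(v) = (v + 10)*(v + v) = (10 + v)*(2*v) = 2*v*(10 + v))
(G(3 - 1*(-5)) + 13)*Y(-5*1) = (2*(3 - 1*(-5))*(10 + (3 - 1*(-5))) + 13)*(-5*1) = (2*(3 + 5)*(10 + (3 + 5)) + 13)*(-5) = (2*8*(10 + 8) + 13)*(-5) = (2*8*18 + 13)*(-5) = (288 + 13)*(-5) = 301*(-5) = -1505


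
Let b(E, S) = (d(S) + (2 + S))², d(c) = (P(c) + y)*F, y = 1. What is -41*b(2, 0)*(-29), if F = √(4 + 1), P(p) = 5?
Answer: 218776 + 28536*√5 ≈ 2.8258e+5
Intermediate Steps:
F = √5 ≈ 2.2361
d(c) = 6*√5 (d(c) = (5 + 1)*√5 = 6*√5)
b(E, S) = (2 + S + 6*√5)² (b(E, S) = (6*√5 + (2 + S))² = (2 + S + 6*√5)²)
-41*b(2, 0)*(-29) = -41*(2 + 0 + 6*√5)²*(-29) = -41*(2 + 6*√5)²*(-29) = 1189*(2 + 6*√5)²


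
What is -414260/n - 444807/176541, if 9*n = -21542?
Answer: 108103806591/633841037 ≈ 170.55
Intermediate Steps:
n = -21542/9 (n = (1/9)*(-21542) = -21542/9 ≈ -2393.6)
-414260/n - 444807/176541 = -414260/(-21542/9) - 444807/176541 = -414260*(-9/21542) - 444807*1/176541 = 1864170/10771 - 148269/58847 = 108103806591/633841037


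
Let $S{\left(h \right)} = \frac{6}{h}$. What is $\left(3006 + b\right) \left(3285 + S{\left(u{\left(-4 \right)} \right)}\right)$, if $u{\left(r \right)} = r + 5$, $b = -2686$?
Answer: $1053120$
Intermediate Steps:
$u{\left(r \right)} = 5 + r$
$\left(3006 + b\right) \left(3285 + S{\left(u{\left(-4 \right)} \right)}\right) = \left(3006 - 2686\right) \left(3285 + \frac{6}{5 - 4}\right) = 320 \left(3285 + \frac{6}{1}\right) = 320 \left(3285 + 6 \cdot 1\right) = 320 \left(3285 + 6\right) = 320 \cdot 3291 = 1053120$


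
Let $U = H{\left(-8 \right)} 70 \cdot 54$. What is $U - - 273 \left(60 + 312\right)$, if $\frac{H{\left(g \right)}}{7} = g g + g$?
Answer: $1583316$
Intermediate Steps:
$H{\left(g \right)} = 7 g + 7 g^{2}$ ($H{\left(g \right)} = 7 \left(g g + g\right) = 7 \left(g^{2} + g\right) = 7 \left(g + g^{2}\right) = 7 g + 7 g^{2}$)
$U = 1481760$ ($U = 7 \left(-8\right) \left(1 - 8\right) 70 \cdot 54 = 7 \left(-8\right) \left(-7\right) 70 \cdot 54 = 392 \cdot 70 \cdot 54 = 27440 \cdot 54 = 1481760$)
$U - - 273 \left(60 + 312\right) = 1481760 - - 273 \left(60 + 312\right) = 1481760 - \left(-273\right) 372 = 1481760 - -101556 = 1481760 + 101556 = 1583316$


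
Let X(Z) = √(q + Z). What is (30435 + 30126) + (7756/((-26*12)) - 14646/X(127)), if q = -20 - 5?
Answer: 4721819/78 - 2441*√102/17 ≈ 59086.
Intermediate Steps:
q = -25
X(Z) = √(-25 + Z)
(30435 + 30126) + (7756/((-26*12)) - 14646/X(127)) = (30435 + 30126) + (7756/((-26*12)) - 14646/√(-25 + 127)) = 60561 + (7756/(-312) - 14646*√102/102) = 60561 + (7756*(-1/312) - 2441*√102/17) = 60561 + (-1939/78 - 2441*√102/17) = 4721819/78 - 2441*√102/17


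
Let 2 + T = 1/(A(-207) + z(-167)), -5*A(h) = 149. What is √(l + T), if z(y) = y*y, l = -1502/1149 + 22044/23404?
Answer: I*√14404587490236131277126/78038250792 ≈ 1.538*I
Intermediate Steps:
l = -2456063/6722799 (l = -1502*1/1149 + 22044*(1/23404) = -1502/1149 + 5511/5851 = -2456063/6722799 ≈ -0.36533)
A(h) = -149/5 (A(h) = -⅕*149 = -149/5)
z(y) = y²
T = -278587/139296 (T = -2 + 1/(-149/5 + (-167)²) = -2 + 1/(-149/5 + 27889) = -2 + 1/(139296/5) = -2 + 5/139296 = -278587/139296 ≈ -2.0000)
√(l + T) = √(-2456063/6722799 - 278587/139296) = √(-738334718887/312153003168) = I*√14404587490236131277126/78038250792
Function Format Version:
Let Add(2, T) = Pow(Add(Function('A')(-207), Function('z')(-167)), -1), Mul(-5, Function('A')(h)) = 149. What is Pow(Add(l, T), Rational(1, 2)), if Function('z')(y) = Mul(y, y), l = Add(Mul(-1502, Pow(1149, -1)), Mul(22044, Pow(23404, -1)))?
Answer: Mul(Rational(1, 78038250792), I, Pow(14404587490236131277126, Rational(1, 2))) ≈ Mul(1.5380, I)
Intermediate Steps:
l = Rational(-2456063, 6722799) (l = Add(Mul(-1502, Rational(1, 1149)), Mul(22044, Rational(1, 23404))) = Add(Rational(-1502, 1149), Rational(5511, 5851)) = Rational(-2456063, 6722799) ≈ -0.36533)
Function('A')(h) = Rational(-149, 5) (Function('A')(h) = Mul(Rational(-1, 5), 149) = Rational(-149, 5))
Function('z')(y) = Pow(y, 2)
T = Rational(-278587, 139296) (T = Add(-2, Pow(Add(Rational(-149, 5), Pow(-167, 2)), -1)) = Add(-2, Pow(Add(Rational(-149, 5), 27889), -1)) = Add(-2, Pow(Rational(139296, 5), -1)) = Add(-2, Rational(5, 139296)) = Rational(-278587, 139296) ≈ -2.0000)
Pow(Add(l, T), Rational(1, 2)) = Pow(Add(Rational(-2456063, 6722799), Rational(-278587, 139296)), Rational(1, 2)) = Pow(Rational(-738334718887, 312153003168), Rational(1, 2)) = Mul(Rational(1, 78038250792), I, Pow(14404587490236131277126, Rational(1, 2)))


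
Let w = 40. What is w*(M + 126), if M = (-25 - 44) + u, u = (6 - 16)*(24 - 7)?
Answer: -4520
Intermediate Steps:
u = -170 (u = -10*17 = -170)
M = -239 (M = (-25 - 44) - 170 = -69 - 170 = -239)
w*(M + 126) = 40*(-239 + 126) = 40*(-113) = -4520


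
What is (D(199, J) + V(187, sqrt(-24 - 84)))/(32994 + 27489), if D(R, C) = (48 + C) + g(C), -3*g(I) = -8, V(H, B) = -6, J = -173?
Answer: -385/181449 ≈ -0.0021218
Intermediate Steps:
g(I) = 8/3 (g(I) = -1/3*(-8) = 8/3)
D(R, C) = 152/3 + C (D(R, C) = (48 + C) + 8/3 = 152/3 + C)
(D(199, J) + V(187, sqrt(-24 - 84)))/(32994 + 27489) = ((152/3 - 173) - 6)/(32994 + 27489) = (-367/3 - 6)/60483 = -385/3*1/60483 = -385/181449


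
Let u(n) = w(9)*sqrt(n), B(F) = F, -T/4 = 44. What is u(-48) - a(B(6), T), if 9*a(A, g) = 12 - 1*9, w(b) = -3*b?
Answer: -1/3 - 108*I*sqrt(3) ≈ -0.33333 - 187.06*I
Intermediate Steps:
T = -176 (T = -4*44 = -176)
a(A, g) = 1/3 (a(A, g) = (12 - 1*9)/9 = (12 - 9)/9 = (1/9)*3 = 1/3)
u(n) = -27*sqrt(n) (u(n) = (-3*9)*sqrt(n) = -27*sqrt(n))
u(-48) - a(B(6), T) = -108*I*sqrt(3) - 1*1/3 = -108*I*sqrt(3) - 1/3 = -1/3 - 108*I*sqrt(3)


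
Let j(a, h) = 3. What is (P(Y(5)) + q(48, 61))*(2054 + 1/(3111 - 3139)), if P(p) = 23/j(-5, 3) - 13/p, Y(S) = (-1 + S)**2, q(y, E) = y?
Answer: 151426463/1344 ≈ 1.1267e+5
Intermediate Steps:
P(p) = 23/3 - 13/p
(P(Y(5)) + q(48, 61))*(2054 + 1/(3111 - 3139)) = ((23/3 - 13/(-1 + 5)**2) + 48)*(2054 + 1/(3111 - 3139)) = ((23/3 - 13/(4**2)) + 48)*(2054 + 1/(-28)) = ((23/3 - 13/16) + 48)*(2054 - 1/28) = ((23/3 - 13*1/16) + 48)*(57511/28) = ((23/3 - 13/16) + 48)*(57511/28) = (329/48 + 48)*(57511/28) = (2633/48)*(57511/28) = 151426463/1344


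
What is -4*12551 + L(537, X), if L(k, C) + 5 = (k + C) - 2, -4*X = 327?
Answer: -199023/4 ≈ -49756.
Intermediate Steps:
X = -327/4 (X = -¼*327 = -327/4 ≈ -81.750)
L(k, C) = -7 + C + k (L(k, C) = -5 + ((k + C) - 2) = -5 + ((C + k) - 2) = -5 + (-2 + C + k) = -7 + C + k)
-4*12551 + L(537, X) = -4*12551 + (-7 - 327/4 + 537) = -50204 + 1793/4 = -199023/4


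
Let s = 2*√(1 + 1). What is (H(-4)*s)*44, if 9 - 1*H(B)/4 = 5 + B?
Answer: 2816*√2 ≈ 3982.4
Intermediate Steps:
H(B) = 16 - 4*B (H(B) = 36 - 4*(5 + B) = 36 + (-20 - 4*B) = 16 - 4*B)
s = 2*√2 ≈ 2.8284
(H(-4)*s)*44 = ((16 - 4*(-4))*(2*√2))*44 = ((16 + 16)*(2*√2))*44 = (32*(2*√2))*44 = (64*√2)*44 = 2816*√2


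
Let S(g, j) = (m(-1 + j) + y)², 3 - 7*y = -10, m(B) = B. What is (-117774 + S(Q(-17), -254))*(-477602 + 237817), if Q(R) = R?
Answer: 90122918210/7 ≈ 1.2875e+10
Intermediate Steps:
y = 13/7 (y = 3/7 - ⅐*(-10) = 3/7 + 10/7 = 13/7 ≈ 1.8571)
S(g, j) = (6/7 + j)² (S(g, j) = ((-1 + j) + 13/7)² = (6/7 + j)²)
(-117774 + S(Q(-17), -254))*(-477602 + 237817) = (-117774 + (6 + 7*(-254))²/49)*(-477602 + 237817) = (-117774 + (6 - 1778)²/49)*(-239785) = (-117774 + (1/49)*(-1772)²)*(-239785) = (-117774 + (1/49)*3139984)*(-239785) = (-117774 + 3139984/49)*(-239785) = -2630942/49*(-239785) = 90122918210/7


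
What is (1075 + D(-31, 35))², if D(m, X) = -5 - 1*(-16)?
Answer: 1179396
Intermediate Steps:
D(m, X) = 11 (D(m, X) = -5 + 16 = 11)
(1075 + D(-31, 35))² = (1075 + 11)² = 1086² = 1179396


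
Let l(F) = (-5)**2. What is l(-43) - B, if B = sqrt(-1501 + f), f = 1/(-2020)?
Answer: 25 - I*sqrt(1531170605)/1010 ≈ 25.0 - 38.743*I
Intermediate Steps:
l(F) = 25
f = -1/2020 ≈ -0.00049505
B = I*sqrt(1531170605)/1010 (B = sqrt(-1501 - 1/2020) = sqrt(-3032021/2020) = I*sqrt(1531170605)/1010 ≈ 38.743*I)
l(-43) - B = 25 - I*sqrt(1531170605)/1010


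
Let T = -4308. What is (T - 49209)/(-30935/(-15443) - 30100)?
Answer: 275487677/154934455 ≈ 1.7781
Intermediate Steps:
(T - 49209)/(-30935/(-15443) - 30100) = (-4308 - 49209)/(-30935/(-15443) - 30100) = -53517/(-30935*(-1/15443) - 30100) = -53517/(30935/15443 - 30100) = -53517/(-464803365/15443) = -53517*(-15443/464803365) = 275487677/154934455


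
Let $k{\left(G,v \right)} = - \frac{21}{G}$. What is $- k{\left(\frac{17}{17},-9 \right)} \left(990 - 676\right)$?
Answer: $6594$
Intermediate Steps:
$- k{\left(\frac{17}{17},-9 \right)} \left(990 - 676\right) = - \frac{-21}{17 \cdot \frac{1}{17}} \left(990 - 676\right) = - \frac{-21}{17 \cdot \frac{1}{17}} \cdot 314 = - \frac{-21}{1} \cdot 314 = - \left(-21\right) 1 \cdot 314 = \left(-1\right) \left(-21\right) 314 = 21 \cdot 314 = 6594$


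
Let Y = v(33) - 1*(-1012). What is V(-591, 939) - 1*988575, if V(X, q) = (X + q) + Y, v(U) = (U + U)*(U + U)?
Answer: -982859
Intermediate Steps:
v(U) = 4*U² (v(U) = (2*U)*(2*U) = 4*U²)
Y = 5368 (Y = 4*33² - 1*(-1012) = 4*1089 + 1012 = 4356 + 1012 = 5368)
V(X, q) = 5368 + X + q (V(X, q) = (X + q) + 5368 = 5368 + X + q)
V(-591, 939) - 1*988575 = (5368 - 591 + 939) - 1*988575 = 5716 - 988575 = -982859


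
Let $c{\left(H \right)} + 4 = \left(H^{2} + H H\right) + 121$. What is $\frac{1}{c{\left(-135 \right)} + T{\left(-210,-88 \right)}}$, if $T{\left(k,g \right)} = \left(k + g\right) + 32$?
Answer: $\frac{1}{36301} \approx 2.7547 \cdot 10^{-5}$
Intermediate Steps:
$T{\left(k,g \right)} = 32 + g + k$ ($T{\left(k,g \right)} = \left(g + k\right) + 32 = 32 + g + k$)
$c{\left(H \right)} = 117 + 2 H^{2}$ ($c{\left(H \right)} = -4 + \left(\left(H^{2} + H H\right) + 121\right) = -4 + \left(\left(H^{2} + H^{2}\right) + 121\right) = -4 + \left(2 H^{2} + 121\right) = -4 + \left(121 + 2 H^{2}\right) = 117 + 2 H^{2}$)
$\frac{1}{c{\left(-135 \right)} + T{\left(-210,-88 \right)}} = \frac{1}{\left(117 + 2 \left(-135\right)^{2}\right) - 266} = \frac{1}{\left(117 + 2 \cdot 18225\right) - 266} = \frac{1}{\left(117 + 36450\right) - 266} = \frac{1}{36567 - 266} = \frac{1}{36301}$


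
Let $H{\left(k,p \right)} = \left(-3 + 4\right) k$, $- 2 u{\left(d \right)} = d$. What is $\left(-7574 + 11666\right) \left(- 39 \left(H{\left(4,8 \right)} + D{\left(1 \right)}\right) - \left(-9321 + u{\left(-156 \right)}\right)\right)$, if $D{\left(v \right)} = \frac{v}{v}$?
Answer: $37024416$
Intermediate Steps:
$u{\left(d \right)} = - \frac{d}{2}$
$D{\left(v \right)} = 1$
$H{\left(k,p \right)} = k$ ($H{\left(k,p \right)} = 1 k = k$)
$\left(-7574 + 11666\right) \left(- 39 \left(H{\left(4,8 \right)} + D{\left(1 \right)}\right) - \left(-9321 + u{\left(-156 \right)}\right)\right) = \left(-7574 + 11666\right) \left(- 39 \left(4 + 1\right) + \left(9321 - \left(- \frac{1}{2}\right) \left(-156\right)\right)\right) = 4092 \left(\left(-39\right) 5 + \left(9321 - 78\right)\right) = 4092 \left(-195 + \left(9321 - 78\right)\right) = 4092 \left(-195 + 9243\right) = 4092 \cdot 9048 = 37024416$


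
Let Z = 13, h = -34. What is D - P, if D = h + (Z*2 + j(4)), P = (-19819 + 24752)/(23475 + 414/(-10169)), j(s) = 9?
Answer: 188553184/238716861 ≈ 0.78986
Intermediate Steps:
P = 50163677/238716861 (P = 4933/(23475 + 414*(-1/10169)) = 4933/(23475 - 414/10169) = 4933/(238716861/10169) = 4933*(10169/238716861) = 50163677/238716861 ≈ 0.21014)
D = 1 (D = -34 + (13*2 + 9) = -34 + (26 + 9) = -34 + 35 = 1)
D - P = 1 - 1*50163677/238716861 = 1 - 50163677/238716861 = 188553184/238716861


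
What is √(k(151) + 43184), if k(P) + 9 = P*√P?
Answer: √(43175 + 151*√151) ≈ 212.20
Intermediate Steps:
k(P) = -9 + P^(3/2) (k(P) = -9 + P*√P = -9 + P^(3/2))
√(k(151) + 43184) = √((-9 + 151^(3/2)) + 43184) = √((-9 + 151*√151) + 43184) = √(43175 + 151*√151)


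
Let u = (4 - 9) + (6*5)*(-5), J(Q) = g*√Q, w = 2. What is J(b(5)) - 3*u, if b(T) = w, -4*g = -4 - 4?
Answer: 465 + 2*√2 ≈ 467.83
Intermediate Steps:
g = 2 (g = -(-4 - 4)/4 = -¼*(-8) = 2)
b(T) = 2
J(Q) = 2*√Q
u = -155 (u = -5 + 30*(-5) = -5 - 150 = -155)
J(b(5)) - 3*u = 2*√2 - 3*(-155) = 2*√2 + 465 = 465 + 2*√2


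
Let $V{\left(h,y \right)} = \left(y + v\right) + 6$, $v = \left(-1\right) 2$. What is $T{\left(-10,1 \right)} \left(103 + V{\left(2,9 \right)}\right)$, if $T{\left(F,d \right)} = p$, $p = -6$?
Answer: $-696$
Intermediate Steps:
$v = -2$
$T{\left(F,d \right)} = -6$
$V{\left(h,y \right)} = 4 + y$ ($V{\left(h,y \right)} = \left(y - 2\right) + 6 = \left(-2 + y\right) + 6 = 4 + y$)
$T{\left(-10,1 \right)} \left(103 + V{\left(2,9 \right)}\right) = - 6 \left(103 + \left(4 + 9\right)\right) = - 6 \left(103 + 13\right) = \left(-6\right) 116 = -696$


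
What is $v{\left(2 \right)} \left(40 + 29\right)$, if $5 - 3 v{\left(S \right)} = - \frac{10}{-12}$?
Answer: $\frac{575}{6} \approx 95.833$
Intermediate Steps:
$v{\left(S \right)} = \frac{25}{18}$ ($v{\left(S \right)} = \frac{5}{3} - \frac{\left(-10\right) \frac{1}{-12}}{3} = \frac{5}{3} - \frac{\left(-10\right) \left(- \frac{1}{12}\right)}{3} = \frac{5}{3} - \frac{5}{18} = \frac{25}{18}$)
$v{\left(2 \right)} \left(40 + 29\right) = \frac{25 \left(40 + 29\right)}{18} = \frac{25}{18} \cdot 69 = \frac{575}{6}$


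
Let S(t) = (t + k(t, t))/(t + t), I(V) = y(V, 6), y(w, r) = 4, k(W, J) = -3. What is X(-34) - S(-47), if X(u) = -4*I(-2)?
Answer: -777/47 ≈ -16.532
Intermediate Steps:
I(V) = 4
X(u) = -16 (X(u) = -4*4 = -16)
S(t) = (-3 + t)/(2*t) (S(t) = (t - 3)/(t + t) = (-3 + t)/((2*t)) = (-3 + t)*(1/(2*t)) = (-3 + t)/(2*t))
X(-34) - S(-47) = -16 - (-3 - 47)/(2*(-47)) = -16 - (-1)*(-50)/(2*47) = -16 - 1*25/47 = -16 - 25/47 = -777/47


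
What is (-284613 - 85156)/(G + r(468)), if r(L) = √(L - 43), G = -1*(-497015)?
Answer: -36756147907/49404781960 + 369769*√17/49404781960 ≈ -0.74395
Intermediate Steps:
G = 497015
r(L) = √(-43 + L)
(-284613 - 85156)/(G + r(468)) = (-284613 - 85156)/(497015 + √(-43 + 468)) = -369769/(497015 + √425) = -369769/(497015 + 5*√17)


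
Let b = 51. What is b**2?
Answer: 2601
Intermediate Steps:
b**2 = 51**2 = 2601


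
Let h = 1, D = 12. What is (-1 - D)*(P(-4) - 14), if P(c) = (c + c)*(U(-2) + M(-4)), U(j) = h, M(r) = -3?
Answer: -26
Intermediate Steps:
U(j) = 1
P(c) = -4*c (P(c) = (c + c)*(1 - 3) = (2*c)*(-2) = -4*c)
(-1 - D)*(P(-4) - 14) = (-1 - 1*12)*(-4*(-4) - 14) = (-1 - 12)*(16 - 14) = -13*2 = -26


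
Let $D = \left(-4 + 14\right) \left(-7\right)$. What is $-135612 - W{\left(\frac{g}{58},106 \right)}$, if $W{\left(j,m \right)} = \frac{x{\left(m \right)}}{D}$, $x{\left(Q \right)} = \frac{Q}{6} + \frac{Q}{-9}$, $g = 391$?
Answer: $- \frac{85435507}{630} \approx -1.3561 \cdot 10^{5}$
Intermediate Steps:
$D = -70$ ($D = 10 \left(-7\right) = -70$)
$x{\left(Q \right)} = \frac{Q}{18}$ ($x{\left(Q \right)} = Q \frac{1}{6} + Q \left(- \frac{1}{9}\right) = \frac{Q}{6} - \frac{Q}{9} = \frac{Q}{18}$)
$W{\left(j,m \right)} = - \frac{m}{1260}$ ($W{\left(j,m \right)} = \frac{\frac{1}{18} m}{-70} = \frac{m}{18} \left(- \frac{1}{70}\right) = - \frac{m}{1260}$)
$-135612 - W{\left(\frac{g}{58},106 \right)} = -135612 - \left(- \frac{1}{1260}\right) 106 = -135612 - - \frac{53}{630} = -135612 + \frac{53}{630} = - \frac{85435507}{630}$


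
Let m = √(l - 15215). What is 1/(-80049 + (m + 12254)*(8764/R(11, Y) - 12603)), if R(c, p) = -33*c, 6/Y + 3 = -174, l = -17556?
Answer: -6799854139529/1052935748041880382180 + 554622013*I*√32771/1052935748041880382180 ≈ -6.458e-9 + 9.5354e-11*I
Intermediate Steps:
Y = -2/59 (Y = 6/(-3 - 174) = 6/(-177) = 6*(-1/177) = -2/59 ≈ -0.033898)
m = I*√32771 (m = √(-17556 - 15215) = √(-32771) = I*√32771 ≈ 181.03*I)
1/(-80049 + (m + 12254)*(8764/R(11, Y) - 12603)) = 1/(-80049 + (I*√32771 + 12254)*(8764/((-33*11)) - 12603)) = 1/(-80049 + (12254 + I*√32771)*(8764/(-363) - 12603)) = 1/(-80049 + (12254 + I*√32771)*(8764*(-1/363) - 12603)) = 1/(-80049 + (12254 + I*√32771)*(-8764/363 - 12603)) = 1/(-80049 + (12254 + I*√32771)*(-4583653/363)) = 1/(-80049 + (-5106189442/33 - 4583653*I*√32771/363)) = 1/(-5108831059/33 - 4583653*I*√32771/363)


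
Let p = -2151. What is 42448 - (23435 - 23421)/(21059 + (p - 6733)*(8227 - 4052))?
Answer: 224790303026/5295663 ≈ 42448.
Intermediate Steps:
42448 - (23435 - 23421)/(21059 + (p - 6733)*(8227 - 4052)) = 42448 - (23435 - 23421)/(21059 + (-2151 - 6733)*(8227 - 4052)) = 42448 - 14/(21059 - 8884*4175) = 42448 - 14/(21059 - 37090700) = 42448 - 14/(-37069641) = 42448 - 14*(-1)/37069641 = 42448 - 1*(-2/5295663) = 42448 + 2/5295663 = 224790303026/5295663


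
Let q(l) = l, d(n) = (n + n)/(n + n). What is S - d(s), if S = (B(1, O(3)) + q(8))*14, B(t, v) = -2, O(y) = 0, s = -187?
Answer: 83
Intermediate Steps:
d(n) = 1 (d(n) = (2*n)/((2*n)) = (2*n)*(1/(2*n)) = 1)
S = 84 (S = (-2 + 8)*14 = 6*14 = 84)
S - d(s) = 84 - 1*1 = 84 - 1 = 83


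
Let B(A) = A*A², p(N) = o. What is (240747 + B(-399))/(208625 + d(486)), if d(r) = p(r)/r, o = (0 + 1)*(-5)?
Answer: -30754299672/101391745 ≈ -303.32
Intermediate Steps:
o = -5 (o = 1*(-5) = -5)
p(N) = -5
d(r) = -5/r
B(A) = A³
(240747 + B(-399))/(208625 + d(486)) = (240747 + (-399)³)/(208625 - 5/486) = (240747 - 63521199)/(208625 - 5*1/486) = -63280452/(208625 - 5/486) = -63280452/101391745/486 = -63280452*486/101391745 = -30754299672/101391745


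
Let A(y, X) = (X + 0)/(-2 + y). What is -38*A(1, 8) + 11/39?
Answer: 11867/39 ≈ 304.28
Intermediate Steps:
A(y, X) = X/(-2 + y)
-38*A(1, 8) + 11/39 = -304/(-2 + 1) + 11/39 = -304/(-1) + 11*(1/39) = -304*(-1) + 11/39 = -38*(-8) + 11/39 = 304 + 11/39 = 11867/39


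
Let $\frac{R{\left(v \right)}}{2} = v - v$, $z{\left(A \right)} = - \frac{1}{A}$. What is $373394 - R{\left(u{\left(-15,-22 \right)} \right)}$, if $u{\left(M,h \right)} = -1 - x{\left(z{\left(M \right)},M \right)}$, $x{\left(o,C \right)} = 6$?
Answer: $373394$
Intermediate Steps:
$u{\left(M,h \right)} = -7$ ($u{\left(M,h \right)} = -1 - 6 = -7$)
$R{\left(v \right)} = 0$ ($R{\left(v \right)} = 2 \left(v - v\right) = 2 \cdot 0 = 0$)
$373394 - R{\left(u{\left(-15,-22 \right)} \right)} = 373394 - 0 = 373394 + 0 = 373394$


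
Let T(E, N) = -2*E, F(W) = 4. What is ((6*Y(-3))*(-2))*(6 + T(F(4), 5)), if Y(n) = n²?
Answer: 216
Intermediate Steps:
((6*Y(-3))*(-2))*(6 + T(F(4), 5)) = ((6*(-3)²)*(-2))*(6 - 2*4) = ((6*9)*(-2))*(6 - 8) = (54*(-2))*(-2) = -108*(-2) = 216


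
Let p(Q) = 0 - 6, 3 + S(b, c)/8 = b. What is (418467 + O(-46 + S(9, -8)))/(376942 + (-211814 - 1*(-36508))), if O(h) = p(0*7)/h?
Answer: 11624/5601 ≈ 2.0753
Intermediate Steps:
S(b, c) = -24 + 8*b
p(Q) = -6
O(h) = -6/h
(418467 + O(-46 + S(9, -8)))/(376942 + (-211814 - 1*(-36508))) = (418467 - 6/(-46 + (-24 + 8*9)))/(376942 + (-211814 - 1*(-36508))) = (418467 - 6/(-46 + (-24 + 72)))/(376942 + (-211814 + 36508)) = (418467 - 6/(-46 + 48))/(376942 - 175306) = (418467 - 6/2)/201636 = (418467 - 6*1/2)*(1/201636) = (418467 - 3)*(1/201636) = 418464*(1/201636) = 11624/5601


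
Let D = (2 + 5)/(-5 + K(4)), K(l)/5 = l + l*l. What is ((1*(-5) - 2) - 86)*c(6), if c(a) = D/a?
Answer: -217/190 ≈ -1.1421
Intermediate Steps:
K(l) = 5*l + 5*l² (K(l) = 5*(l + l*l) = 5*(l + l²) = 5*l + 5*l²)
D = 7/95 (D = (2 + 5)/(-5 + 5*4*(1 + 4)) = 7/(-5 + 5*4*5) = 7/(-5 + 100) = 7/95 ≈ 0.073684)
c(a) = 7/(95*a)
((1*(-5) - 2) - 86)*c(6) = ((1*(-5) - 2) - 86)*((7/95)/6) = ((-5 - 2) - 86)*((7/95)*(⅙)) = (-7 - 86)*(7/570) = -93*7/570 = -217/190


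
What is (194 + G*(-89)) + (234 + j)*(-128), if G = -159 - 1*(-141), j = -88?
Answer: -16892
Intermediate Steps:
G = -18 (G = -159 + 141 = -18)
(194 + G*(-89)) + (234 + j)*(-128) = (194 - 18*(-89)) + (234 - 88)*(-128) = (194 + 1602) + 146*(-128) = 1796 - 18688 = -16892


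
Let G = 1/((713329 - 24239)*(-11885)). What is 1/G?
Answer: -8189834650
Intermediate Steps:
G = -1/8189834650 (G = -1/11885/689090 = (1/689090)*(-1/11885) = -1/8189834650 ≈ -1.2210e-10)
1/G = 1/(-1/8189834650) = -8189834650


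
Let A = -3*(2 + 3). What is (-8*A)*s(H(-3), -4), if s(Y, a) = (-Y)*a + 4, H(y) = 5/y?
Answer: -320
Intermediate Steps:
A = -15 (A = -3*5 = -15)
s(Y, a) = 4 - Y*a (s(Y, a) = -Y*a + 4 = 4 - Y*a)
(-8*A)*s(H(-3), -4) = (-8*(-15))*(4 - 1*5/(-3)*(-4)) = 120*(4 - 1*5*(-⅓)*(-4)) = 120*(4 - 1*(-5/3)*(-4)) = 120*(4 - 20/3) = 120*(-8/3) = -320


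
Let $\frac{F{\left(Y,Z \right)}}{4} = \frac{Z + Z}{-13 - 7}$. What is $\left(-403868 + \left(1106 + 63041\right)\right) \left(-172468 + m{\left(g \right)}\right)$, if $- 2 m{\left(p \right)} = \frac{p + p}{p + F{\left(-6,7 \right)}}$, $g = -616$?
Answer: $\frac{12948686054208}{221} \approx 5.8591 \cdot 10^{10}$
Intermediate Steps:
$F{\left(Y,Z \right)} = - \frac{2 Z}{5}$ ($F{\left(Y,Z \right)} = 4 \frac{Z + Z}{-13 - 7} = 4 \frac{2 Z}{-20} = 4 \cdot 2 Z \left(- \frac{1}{20}\right) = 4 \left(- \frac{Z}{10}\right) = - \frac{2 Z}{5}$)
$m{\left(p \right)} = - \frac{p}{- \frac{14}{5} + p}$ ($m{\left(p \right)} = - \frac{\left(p + p\right) \frac{1}{p - \frac{14}{5}}}{2} = - \frac{2 p \frac{1}{p - \frac{14}{5}}}{2} = - \frac{2 p \frac{1}{- \frac{14}{5} + p}}{2} = - \frac{p}{- \frac{14}{5} + p}$)
$\left(-403868 + \left(1106 + 63041\right)\right) \left(-172468 + m{\left(g \right)}\right) = \left(-403868 + \left(1106 + 63041\right)\right) \left(-172468 - - \frac{3080}{-14 + 5 \left(-616\right)}\right) = \left(-403868 + 64147\right) \left(-172468 - - \frac{3080}{-14 - 3080}\right) = - 339721 \left(-172468 - - \frac{3080}{-3094}\right) = - 339721 \left(-172468 - \left(-3080\right) \left(- \frac{1}{3094}\right)\right) = - 339721 \left(-172468 - \frac{220}{221}\right) = \left(-339721\right) \left(- \frac{38115648}{221}\right) = \frac{12948686054208}{221}$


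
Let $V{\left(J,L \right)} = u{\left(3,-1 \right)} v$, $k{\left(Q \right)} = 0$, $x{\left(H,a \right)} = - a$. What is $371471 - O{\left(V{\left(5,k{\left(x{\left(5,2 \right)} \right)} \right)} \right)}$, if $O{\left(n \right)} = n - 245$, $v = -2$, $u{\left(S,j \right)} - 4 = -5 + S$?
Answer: $371720$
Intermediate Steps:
$u{\left(S,j \right)} = -1 + S$ ($u{\left(S,j \right)} = 4 + \left(-5 + S\right) = -1 + S$)
$V{\left(J,L \right)} = -4$ ($V{\left(J,L \right)} = \left(-1 + 3\right) \left(-2\right) = 2 \left(-2\right) = -4$)
$O{\left(n \right)} = -245 + n$
$371471 - O{\left(V{\left(5,k{\left(x{\left(5,2 \right)} \right)} \right)} \right)} = 371471 - \left(-245 - 4\right) = 371471 - -249 = 371471 + 249 = 371720$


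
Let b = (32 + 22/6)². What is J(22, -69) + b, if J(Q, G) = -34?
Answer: 11143/9 ≈ 1238.1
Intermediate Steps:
b = 11449/9 (b = (32 + 22*(⅙))² = (32 + 11/3)² = (107/3)² = 11449/9 ≈ 1272.1)
J(22, -69) + b = -34 + 11449/9 = 11143/9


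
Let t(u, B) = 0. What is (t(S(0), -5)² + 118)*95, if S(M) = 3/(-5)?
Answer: 11210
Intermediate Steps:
S(M) = -⅗ (S(M) = 3*(-⅕) = -⅗)
(t(S(0), -5)² + 118)*95 = (0² + 118)*95 = (0 + 118)*95 = 118*95 = 11210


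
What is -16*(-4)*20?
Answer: 1280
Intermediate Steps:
-16*(-4)*20 = -4*(-16)*20 = 64*20 = 1280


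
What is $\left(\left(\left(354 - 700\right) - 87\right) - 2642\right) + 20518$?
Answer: $17443$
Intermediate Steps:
$\left(\left(\left(354 - 700\right) - 87\right) - 2642\right) + 20518 = \left(\left(-346 - 87\right) - 2642\right) + 20518 = \left(-433 - 2642\right) + 20518 = -3075 + 20518 = 17443$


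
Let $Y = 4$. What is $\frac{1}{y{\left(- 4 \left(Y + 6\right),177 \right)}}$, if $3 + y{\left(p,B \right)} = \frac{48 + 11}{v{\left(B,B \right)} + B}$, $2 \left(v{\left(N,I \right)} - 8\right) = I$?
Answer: $- \frac{547}{1523} \approx -0.35916$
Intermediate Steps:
$v{\left(N,I \right)} = 8 + \frac{I}{2}$
$y{\left(p,B \right)} = -3 + \frac{59}{8 + \frac{3 B}{2}}$ ($y{\left(p,B \right)} = -3 + \frac{48 + 11}{\left(8 + \frac{B}{2}\right) + B} = -3 + \frac{59}{8 + \frac{3 B}{2}}$)
$\frac{1}{y{\left(- 4 \left(Y + 6\right),177 \right)}} = \frac{1}{\frac{1}{16 + 3 \cdot 177} \left(70 - 1593\right)} = \frac{1}{\frac{1}{16 + 531} \left(70 - 1593\right)} = \frac{1}{\frac{1}{547} \left(-1523\right)} = \frac{1}{- \frac{1523}{547}} = - \frac{547}{1523}$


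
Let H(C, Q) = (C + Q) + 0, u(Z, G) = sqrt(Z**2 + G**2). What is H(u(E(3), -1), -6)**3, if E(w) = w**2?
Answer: -1692 + 190*sqrt(82) ≈ 28.523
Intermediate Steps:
u(Z, G) = sqrt(G**2 + Z**2)
H(C, Q) = C + Q
H(u(E(3), -1), -6)**3 = (sqrt((-1)**2 + (3**2)**2) - 6)**3 = (sqrt(1 + 9**2) - 6)**3 = (sqrt(1 + 81) - 6)**3 = (sqrt(82) - 6)**3 = (-6 + sqrt(82))**3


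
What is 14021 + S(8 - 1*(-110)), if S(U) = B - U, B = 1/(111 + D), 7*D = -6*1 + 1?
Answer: 10733123/772 ≈ 13903.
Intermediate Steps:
D = -5/7 (D = (-6*1 + 1)/7 = (-6 + 1)/7 = (⅐)*(-5) = -5/7 ≈ -0.71429)
B = 7/772 (B = 1/(111 - 5/7) = 1/(772/7) = 7/772 ≈ 0.0090674)
S(U) = 7/772 - U
14021 + S(8 - 1*(-110)) = 14021 + (7/772 - (8 - 1*(-110))) = 14021 + (7/772 - (8 + 110)) = 14021 + (7/772 - 1*118) = 14021 + (7/772 - 118) = 14021 - 91089/772 = 10733123/772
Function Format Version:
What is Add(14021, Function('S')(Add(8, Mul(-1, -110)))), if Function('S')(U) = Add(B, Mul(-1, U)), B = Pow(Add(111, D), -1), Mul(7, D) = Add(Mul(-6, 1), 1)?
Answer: Rational(10733123, 772) ≈ 13903.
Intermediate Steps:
D = Rational(-5, 7) (D = Mul(Rational(1, 7), Add(Mul(-6, 1), 1)) = Mul(Rational(1, 7), Add(-6, 1)) = Mul(Rational(1, 7), -5) = Rational(-5, 7) ≈ -0.71429)
B = Rational(7, 772) (B = Pow(Add(111, Rational(-5, 7)), -1) = Pow(Rational(772, 7), -1) = Rational(7, 772) ≈ 0.0090674)
Function('S')(U) = Add(Rational(7, 772), Mul(-1, U))
Add(14021, Function('S')(Add(8, Mul(-1, -110)))) = Add(14021, Add(Rational(7, 772), Mul(-1, Add(8, Mul(-1, -110))))) = Add(14021, Add(Rational(7, 772), Mul(-1, Add(8, 110)))) = Add(14021, Add(Rational(7, 772), Mul(-1, 118))) = Add(14021, Add(Rational(7, 772), -118)) = Add(14021, Rational(-91089, 772)) = Rational(10733123, 772)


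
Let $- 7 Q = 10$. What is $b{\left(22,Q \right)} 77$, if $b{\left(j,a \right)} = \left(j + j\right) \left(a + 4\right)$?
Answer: $8712$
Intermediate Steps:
$Q = - \frac{10}{7}$ ($Q = \left(- \frac{1}{7}\right) 10 = - \frac{10}{7} \approx -1.4286$)
$b{\left(j,a \right)} = 2 j \left(4 + a\right)$
$b{\left(22,Q \right)} 77 = 2 \cdot 22 \left(4 - \frac{10}{7}\right) 77 = 2 \cdot 22 \cdot \frac{18}{7} \cdot 77 = \frac{792}{7} \cdot 77 = 8712$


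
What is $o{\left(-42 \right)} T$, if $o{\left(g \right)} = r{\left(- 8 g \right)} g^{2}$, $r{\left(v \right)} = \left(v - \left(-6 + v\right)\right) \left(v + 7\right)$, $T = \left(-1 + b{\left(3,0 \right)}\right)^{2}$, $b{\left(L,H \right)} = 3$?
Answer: $14521248$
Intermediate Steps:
$T = 4$ ($T = \left(-1 + 3\right)^{2} = 2^{2} = 4$)
$r{\left(v \right)} = 42 + 6 v$ ($r{\left(v \right)} = 6 \left(7 + v\right) = 42 + 6 v$)
$o{\left(g \right)} = g^{2} \left(42 - 48 g\right)$ ($o{\left(g \right)} = \left(42 + 6 \left(- 8 g\right)\right) g^{2} = \left(42 - 48 g\right) g^{2} = g^{2} \left(42 - 48 g\right)$)
$o{\left(-42 \right)} T = \left(-42\right)^{2} \left(42 - -2016\right) 4 = 1764 \left(42 + 2016\right) 4 = 1764 \cdot 2058 \cdot 4 = 3630312 \cdot 4 = 14521248$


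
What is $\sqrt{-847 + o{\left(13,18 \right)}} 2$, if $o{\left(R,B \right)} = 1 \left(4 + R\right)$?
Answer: $2 i \sqrt{830} \approx 57.619 i$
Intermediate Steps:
$o{\left(R,B \right)} = 4 + R$
$\sqrt{-847 + o{\left(13,18 \right)}} 2 = \sqrt{-847 + \left(4 + 13\right)} 2 = \sqrt{-847 + 17} \cdot 2 = \sqrt{-830} \cdot 2 = i \sqrt{830} \cdot 2 = 2 i \sqrt{830}$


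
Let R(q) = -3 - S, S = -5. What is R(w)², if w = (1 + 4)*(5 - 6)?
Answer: 4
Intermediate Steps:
w = -5 (w = 5*(-1) = -5)
R(q) = 2 (R(q) = -3 - 1*(-5) = -3 + 5 = 2)
R(w)² = 2² = 4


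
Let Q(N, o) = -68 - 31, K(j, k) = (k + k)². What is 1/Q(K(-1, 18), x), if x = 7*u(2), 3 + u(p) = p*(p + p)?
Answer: -1/99 ≈ -0.010101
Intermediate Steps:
u(p) = -3 + 2*p² (u(p) = -3 + p*(p + p) = -3 + p*(2*p) = -3 + 2*p²)
K(j, k) = 4*k² (K(j, k) = (2*k)² = 4*k²)
x = 35 (x = 7*(-3 + 2*2²) = 7*(-3 + 2*4) = 7*(-3 + 8) = 7*5 = 35)
Q(N, o) = -99
1/Q(K(-1, 18), x) = 1/(-99) = -1/99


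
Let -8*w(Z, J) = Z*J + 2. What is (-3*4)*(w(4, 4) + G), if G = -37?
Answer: 471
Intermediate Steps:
w(Z, J) = -¼ - J*Z/8 (w(Z, J) = -(Z*J + 2)/8 = -(J*Z + 2)/8 = -(2 + J*Z)/8 = -¼ - J*Z/8)
(-3*4)*(w(4, 4) + G) = (-3*4)*((-¼ - ⅛*4*4) - 37) = -12*((-¼ - 2) - 37) = -12*(-9/4 - 37) = -12*(-157/4) = 471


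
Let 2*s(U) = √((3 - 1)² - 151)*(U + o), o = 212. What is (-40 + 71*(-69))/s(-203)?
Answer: 9878*I*√3/189 ≈ 90.525*I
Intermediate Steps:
s(U) = 7*I*√3*(212 + U)/2 (s(U) = (√((3 - 1)² - 151)*(U + 212))/2 = (√(2² - 151)*(212 + U))/2 = (√(4 - 151)*(212 + U))/2 = (√(-147)*(212 + U))/2 = ((7*I*√3)*(212 + U))/2 = (7*I*√3*(212 + U))/2 = 7*I*√3*(212 + U)/2)
(-40 + 71*(-69))/s(-203) = (-40 + 71*(-69))/((7*I*√3*(212 - 203)/2)) = (-40 - 4899)/(((7/2)*I*√3*9)) = -4939*(-2*I*√3/189) = -(-9878)*I*√3/189 = 9878*I*√3/189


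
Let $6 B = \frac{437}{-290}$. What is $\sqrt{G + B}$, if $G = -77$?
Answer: $\frac{i \sqrt{58471395}}{870} \approx 8.7893 i$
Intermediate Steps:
$B = - \frac{437}{1740}$ ($B = \frac{437 \frac{1}{-290}}{6} = \frac{437 \left(- \frac{1}{290}\right)}{6} = \frac{1}{6} \left(- \frac{437}{290}\right) = - \frac{437}{1740} \approx -0.25115$)
$\sqrt{G + B} = \sqrt{-77 - \frac{437}{1740}} = \sqrt{- \frac{134417}{1740}} = \frac{i \sqrt{58471395}}{870}$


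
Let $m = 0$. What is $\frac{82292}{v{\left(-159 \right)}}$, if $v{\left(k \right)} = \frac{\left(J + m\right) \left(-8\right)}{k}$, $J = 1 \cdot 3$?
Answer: $\frac{1090369}{2} \approx 5.4518 \cdot 10^{5}$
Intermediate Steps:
$J = 3$
$v{\left(k \right)} = - \frac{24}{k}$ ($v{\left(k \right)} = \frac{\left(3 + 0\right) \left(-8\right)}{k} = \frac{3 \left(-8\right)}{k} = - \frac{24}{k}$)
$\frac{82292}{v{\left(-159 \right)}} = \frac{82292}{\left(-24\right) \frac{1}{-159}} = \frac{82292}{\left(-24\right) \left(- \frac{1}{159}\right)} = \frac{82292}{\frac{8}{53}} = 82292 \cdot \frac{53}{8} = \frac{1090369}{2}$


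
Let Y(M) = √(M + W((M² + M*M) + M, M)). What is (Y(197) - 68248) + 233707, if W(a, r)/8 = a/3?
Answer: 165459 + √1869333/3 ≈ 1.6591e+5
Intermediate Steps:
W(a, r) = 8*a/3 (W(a, r) = 8*(a/3) = 8*a/3)
Y(M) = √(11*M/3 + 16*M²/3) (Y(M) = √(M + 8*((M² + M*M) + M)/3) = √(M + 8*((M² + M²) + M)/3) = √(M + 8*(2*M² + M)/3) = √(M + 8*(M + 2*M²)/3) = √(M + (8*M/3 + 16*M²/3)) = √(11*M/3 + 16*M²/3))
(Y(197) - 68248) + 233707 = (√3*√(197*(11 + 16*197))/3 - 68248) + 233707 = (√3*√(197*(11 + 3152))/3 - 68248) + 233707 = (√3*√(197*3163)/3 - 68248) + 233707 = (√3*√623111/3 - 68248) + 233707 = (√1869333/3 - 68248) + 233707 = (-68248 + √1869333/3) + 233707 = 165459 + √1869333/3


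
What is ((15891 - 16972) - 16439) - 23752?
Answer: -41272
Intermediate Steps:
((15891 - 16972) - 16439) - 23752 = (-1081 - 16439) - 23752 = -17520 - 23752 = -41272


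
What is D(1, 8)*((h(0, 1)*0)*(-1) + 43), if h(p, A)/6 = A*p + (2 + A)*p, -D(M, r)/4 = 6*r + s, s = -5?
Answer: -7396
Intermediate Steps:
D(M, r) = 20 - 24*r (D(M, r) = -4*(6*r - 5) = -4*(-5 + 6*r) = 20 - 24*r)
h(p, A) = 6*A*p + 6*p*(2 + A) (h(p, A) = 6*(A*p + (2 + A)*p) = 6*(A*p + p*(2 + A)) = 6*A*p + 6*p*(2 + A))
D(1, 8)*((h(0, 1)*0)*(-1) + 43) = (20 - 24*8)*(((12*0*(1 + 1))*0)*(-1) + 43) = (20 - 192)*(((12*0*2)*0)*(-1) + 43) = -172*((0*0)*(-1) + 43) = -172*(0*(-1) + 43) = -172*(0 + 43) = -172*43 = -7396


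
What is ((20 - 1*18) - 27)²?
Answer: 625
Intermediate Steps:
((20 - 1*18) - 27)² = ((20 - 18) - 27)² = (2 - 27)² = (-25)² = 625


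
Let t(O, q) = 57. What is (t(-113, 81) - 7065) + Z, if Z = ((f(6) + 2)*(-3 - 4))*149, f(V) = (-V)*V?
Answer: 28454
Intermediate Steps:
f(V) = -V**2
Z = 35462 (Z = ((-1*6**2 + 2)*(-3 - 4))*149 = ((-1*36 + 2)*(-3 - 1*4))*149 = ((-36 + 2)*(-3 - 4))*149 = -34*(-7)*149 = 238*149 = 35462)
(t(-113, 81) - 7065) + Z = (57 - 7065) + 35462 = -7008 + 35462 = 28454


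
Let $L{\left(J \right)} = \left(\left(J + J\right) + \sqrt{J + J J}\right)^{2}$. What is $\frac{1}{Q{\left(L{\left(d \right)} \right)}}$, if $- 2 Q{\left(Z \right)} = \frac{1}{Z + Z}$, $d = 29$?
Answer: $-16936 - 464 \sqrt{870} \approx -30622.0$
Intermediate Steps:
$L{\left(J \right)} = \left(\sqrt{J + J^{2}} + 2 J\right)^{2}$ ($L{\left(J \right)} = \left(2 J + \sqrt{J + J^{2}}\right)^{2} = \left(\sqrt{J + J^{2}} + 2 J\right)^{2}$)
$Q{\left(Z \right)} = - \frac{1}{4 Z}$ ($Q{\left(Z \right)} = - \frac{1}{2 \left(Z + Z\right)} = - \frac{1}{2 \cdot 2 Z} = - \frac{\frac{1}{2} \frac{1}{Z}}{2} = - \frac{1}{4 Z}$)
$\frac{1}{Q{\left(L{\left(d \right)} \right)}} = \frac{1}{\left(- \frac{1}{4}\right) \frac{1}{\left(\sqrt{29 \left(1 + 29\right)} + 2 \cdot 29\right)^{2}}} = \frac{1}{\left(- \frac{1}{4}\right) \frac{1}{\left(\sqrt{29 \cdot 30} + 58\right)^{2}}} = \frac{1}{\left(- \frac{1}{4}\right) \frac{1}{\left(\sqrt{870} + 58\right)^{2}}} = \frac{1}{\left(- \frac{1}{4}\right) \frac{1}{\left(58 + \sqrt{870}\right)^{2}}} = - 4 \left(58 + \sqrt{870}\right)^{2}$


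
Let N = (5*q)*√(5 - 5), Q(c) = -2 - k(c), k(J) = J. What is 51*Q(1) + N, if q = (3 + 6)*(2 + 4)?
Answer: -153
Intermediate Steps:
q = 54 (q = 9*6 = 54)
Q(c) = -2 - c
N = 0 (N = (5*54)*√(5 - 5) = 270*√0 = 270*0 = 0)
51*Q(1) + N = 51*(-2 - 1*1) + 0 = 51*(-2 - 1) + 0 = 51*(-3) + 0 = -153 + 0 = -153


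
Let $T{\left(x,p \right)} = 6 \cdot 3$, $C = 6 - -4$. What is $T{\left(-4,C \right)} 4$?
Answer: $72$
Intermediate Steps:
$C = 10$ ($C = 6 + 4 = 10$)
$T{\left(x,p \right)} = 18$
$T{\left(-4,C \right)} 4 = 18 \cdot 4 = 72$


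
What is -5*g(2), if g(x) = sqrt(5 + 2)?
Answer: -5*sqrt(7) ≈ -13.229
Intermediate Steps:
g(x) = sqrt(7)
-5*g(2) = -5*sqrt(7)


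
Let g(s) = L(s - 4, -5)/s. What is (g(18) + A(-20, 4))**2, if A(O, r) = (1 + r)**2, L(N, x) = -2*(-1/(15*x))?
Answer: 284731876/455625 ≈ 624.93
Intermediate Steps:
L(N, x) = 2/(15*x) (L(N, x) = -2*(-1/(15*x)) = -(-2)/(15*x) = 2/(15*x))
g(s) = -2/(75*s) (g(s) = ((2/15)/(-5))/s = ((2/15)*(-1/5))/s = -2/(75*s))
(g(18) + A(-20, 4))**2 = (-2/75/18 + (1 + 4)**2)**2 = (-2/75*1/18 + 5**2)**2 = (-1/675 + 25)**2 = (16874/675)**2 = 284731876/455625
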